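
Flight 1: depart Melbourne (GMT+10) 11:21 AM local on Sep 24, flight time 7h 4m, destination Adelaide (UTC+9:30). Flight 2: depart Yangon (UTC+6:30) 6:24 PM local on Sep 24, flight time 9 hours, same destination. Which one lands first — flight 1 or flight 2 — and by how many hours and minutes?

Flight 1 in UTC: 11:21 AM − 10:00 = 1:21 AM on Sep 24.
+7 hours and 4 minutes → arrive 8:25 AM UTC on Sep 24.
Flight 2 in UTC: 6:24 PM − 6:30 = 11:54 AM on Sep 24.
+9 hours → arrive 8:54 PM UTC on Sep 24.
Flight 1 lands earlier by 12 hours 29 minutes.

the first, by 12 hours 29 minutes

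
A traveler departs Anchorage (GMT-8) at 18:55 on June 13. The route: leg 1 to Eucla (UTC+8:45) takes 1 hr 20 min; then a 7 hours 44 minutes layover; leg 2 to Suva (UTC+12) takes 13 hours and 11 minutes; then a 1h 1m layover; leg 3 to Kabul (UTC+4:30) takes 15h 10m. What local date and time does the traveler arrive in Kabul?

Convert departure to UTC: 18:55 + 8:00 = 02:55 UTC on Jun 14.
Add 1 hour and 20 minutes leg 1 → 04:15 UTC.
Add 7 hours 44 minutes layover in Eucla → 11:59 UTC.
Add 13 hours 11 minutes leg 2 → 01:10 UTC (Jun 15).
Add 1 hour 1 minute layover in Suva → 02:11 UTC.
Add 15 hours and 10 minutes leg 3 → 17:21 UTC.
Kabul is UTC+4:30, so local arrival = 17:21 + 4:30 = 21:51 on Jun 15.

21:51 on Jun 15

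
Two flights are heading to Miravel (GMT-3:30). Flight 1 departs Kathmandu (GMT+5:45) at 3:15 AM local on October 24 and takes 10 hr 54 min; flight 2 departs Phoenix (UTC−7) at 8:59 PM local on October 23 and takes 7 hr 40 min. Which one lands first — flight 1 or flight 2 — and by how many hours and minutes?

the first, by 3 hours 15 minutes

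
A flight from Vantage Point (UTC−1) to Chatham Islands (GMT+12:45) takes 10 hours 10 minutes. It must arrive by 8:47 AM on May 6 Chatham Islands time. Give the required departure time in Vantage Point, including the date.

8:52 AM on May 5

Target arrival in UTC: 8:47 AM − 12:45 = 8:02 PM on May 5.
Subtract 10 hours 10 minutes → departure 9:52 AM UTC on May 5.
Vantage Point is UTC−1:00: 9:52 AM − 1:00 = 8:52 AM on May 5.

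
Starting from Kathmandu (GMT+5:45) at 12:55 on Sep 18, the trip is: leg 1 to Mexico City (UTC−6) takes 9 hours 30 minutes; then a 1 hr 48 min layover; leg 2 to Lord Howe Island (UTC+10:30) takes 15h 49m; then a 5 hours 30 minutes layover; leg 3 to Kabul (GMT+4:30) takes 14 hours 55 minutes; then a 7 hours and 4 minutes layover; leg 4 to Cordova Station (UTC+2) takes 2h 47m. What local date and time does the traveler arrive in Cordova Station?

18:33 on Sep 20

Convert departure to UTC: 12:55 − 5:45 = 07:10 UTC on Sep 18.
Add 9 hours and 30 minutes leg 1 → 16:40 UTC.
Add 1 hour and 48 minutes layover in Mexico City → 18:28 UTC.
Add 15 hours 49 minutes leg 2 → 10:17 UTC (Sep 19).
Add 5 hours and 30 minutes layover in Lord Howe Island → 15:47 UTC.
Add 14 hours 55 minutes leg 3 → 06:42 UTC (Sep 20).
Add 7 hours and 4 minutes layover in Kabul → 13:46 UTC.
Add 2 hours and 47 minutes leg 4 → 16:33 UTC.
Cordova Station is UTC+2:00, so local arrival = 16:33 + 2:00 = 18:33 on Sep 20.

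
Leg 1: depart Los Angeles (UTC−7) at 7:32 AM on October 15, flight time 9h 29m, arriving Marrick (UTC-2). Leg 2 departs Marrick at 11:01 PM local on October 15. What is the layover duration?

1 hour

Convert departure to UTC: 7:32 AM + 7:00 = 2:32 PM UTC on Oct 15.
Add 9 hours 29 minutes flight time → 12:01 AM UTC (Oct 16).
Marrick is UTC−2:00, so local arrival = 12:01 AM − 2:00 = 10:01 PM on Oct 15.
Layover = 11:01 PM − 10:01 PM = 1 hour.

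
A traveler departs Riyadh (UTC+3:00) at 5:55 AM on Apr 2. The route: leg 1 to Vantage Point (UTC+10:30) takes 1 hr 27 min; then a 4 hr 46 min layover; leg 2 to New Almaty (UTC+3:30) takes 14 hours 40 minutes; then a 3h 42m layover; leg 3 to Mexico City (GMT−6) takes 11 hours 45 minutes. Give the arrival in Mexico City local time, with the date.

9:15 AM on April 3

Convert departure to UTC: 5:55 AM − 3:00 = 2:55 AM UTC on Apr 2.
Add 1 hour 27 minutes leg 1 → 4:22 AM UTC.
Add 4 hours and 46 minutes layover in Vantage Point → 9:08 AM UTC.
Add 14 hours 40 minutes leg 2 → 11:48 PM UTC.
Add 3 hours 42 minutes layover in New Almaty → 3:30 AM UTC (Apr 3).
Add 11 hours 45 minutes leg 3 → 3:15 PM UTC.
Mexico City is UTC−6:00, so local arrival = 3:15 PM − 6:00 = 9:15 AM on Apr 3.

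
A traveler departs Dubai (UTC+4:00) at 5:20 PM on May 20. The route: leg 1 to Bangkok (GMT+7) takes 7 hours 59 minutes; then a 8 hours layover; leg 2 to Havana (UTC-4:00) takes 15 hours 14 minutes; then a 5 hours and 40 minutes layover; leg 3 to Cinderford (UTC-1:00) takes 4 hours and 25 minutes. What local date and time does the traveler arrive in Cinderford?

Convert departure to UTC: 5:20 PM − 4:00 = 1:20 PM UTC on May 20.
Add 7 hours 59 minutes leg 1 → 9:19 PM UTC.
Add 8 hours layover in Bangkok → 5:19 AM UTC (May 21).
Add 15 hours and 14 minutes leg 2 → 8:33 PM UTC.
Add 5 hours 40 minutes layover in Havana → 2:13 AM UTC (May 22).
Add 4 hours and 25 minutes leg 3 → 6:38 AM UTC.
Cinderford is UTC−1:00, so local arrival = 6:38 AM − 1:00 = 5:38 AM on May 22.

5:38 AM on May 22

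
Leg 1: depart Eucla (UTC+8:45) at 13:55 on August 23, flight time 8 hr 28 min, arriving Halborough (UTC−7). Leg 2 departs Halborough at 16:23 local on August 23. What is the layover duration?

9 hours 45 minutes

Convert departure to UTC: 13:55 − 8:45 = 05:10 UTC on Aug 23.
Add 8 hours 28 minutes flight time → 13:38 UTC.
Halborough is UTC−7:00, so local arrival = 13:38 − 7:00 = 06:38 on Aug 23.
Layover = 16:23 − 06:38 = 9 hours 45 minutes.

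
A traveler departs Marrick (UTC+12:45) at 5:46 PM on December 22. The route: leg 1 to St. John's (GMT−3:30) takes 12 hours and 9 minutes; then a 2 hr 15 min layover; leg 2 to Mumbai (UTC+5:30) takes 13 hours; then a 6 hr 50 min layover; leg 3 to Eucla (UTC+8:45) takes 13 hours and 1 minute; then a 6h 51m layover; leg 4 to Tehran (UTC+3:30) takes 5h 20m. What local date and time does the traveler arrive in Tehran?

7:57 PM on December 24

Convert departure to UTC: 5:46 PM − 12:45 = 5:01 AM UTC on Dec 22.
Add 12 hours 9 minutes leg 1 → 5:10 PM UTC.
Add 2 hours 15 minutes layover in St. John's → 7:25 PM UTC.
Add 13 hours leg 2 → 8:25 AM UTC (Dec 23).
Add 6 hours and 50 minutes layover in Mumbai → 3:15 PM UTC.
Add 13 hours and 1 minute leg 3 → 4:16 AM UTC (Dec 24).
Add 6 hours and 51 minutes layover in Eucla → 11:07 AM UTC.
Add 5 hours and 20 minutes leg 4 → 4:27 PM UTC.
Tehran is UTC+3:30, so local arrival = 4:27 PM + 3:30 = 7:57 PM on Dec 24.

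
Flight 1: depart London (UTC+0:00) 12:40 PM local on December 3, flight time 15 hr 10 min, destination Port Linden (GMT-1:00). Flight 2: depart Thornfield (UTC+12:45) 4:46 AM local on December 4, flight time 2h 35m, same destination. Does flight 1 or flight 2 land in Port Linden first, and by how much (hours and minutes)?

the second, by 9 hours 14 minutes

Flight 1 departs at 12:40 PM UTC (Dec 3).
+15 hours and 10 minutes → arrive 3:50 AM UTC on Dec 4.
Flight 2 in UTC: 4:46 AM − 12:45 = 4:01 PM on Dec 3.
+2 hours and 35 minutes → arrive 6:36 PM UTC on Dec 3.
Flight 2 lands earlier by 9 hours 14 minutes.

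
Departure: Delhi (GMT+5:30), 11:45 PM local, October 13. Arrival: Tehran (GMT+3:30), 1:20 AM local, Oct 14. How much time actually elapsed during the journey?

3 hours 35 minutes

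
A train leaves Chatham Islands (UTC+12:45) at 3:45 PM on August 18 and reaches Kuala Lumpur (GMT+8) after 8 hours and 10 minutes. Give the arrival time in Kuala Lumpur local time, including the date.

Convert departure to UTC: 3:45 PM − 12:45 = 3:00 AM UTC on Aug 18.
Add 8 hours 10 minutes travel time → 11:10 AM UTC.
Kuala Lumpur is UTC+8:00, so local arrival = 11:10 AM + 8:00 = 7:10 PM on Aug 18.

7:10 PM on August 18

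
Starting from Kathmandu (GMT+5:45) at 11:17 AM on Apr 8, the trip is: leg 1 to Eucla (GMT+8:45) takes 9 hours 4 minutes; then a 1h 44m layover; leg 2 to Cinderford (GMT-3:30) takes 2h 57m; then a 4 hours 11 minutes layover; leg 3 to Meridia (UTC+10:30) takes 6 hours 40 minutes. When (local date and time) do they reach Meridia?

4:38 PM on April 9

Convert departure to UTC: 11:17 AM − 5:45 = 5:32 AM UTC on Apr 8.
Add 9 hours 4 minutes leg 1 → 2:36 PM UTC.
Add 1 hour and 44 minutes layover in Eucla → 4:20 PM UTC.
Add 2 hours 57 minutes leg 2 → 7:17 PM UTC.
Add 4 hours 11 minutes layover in Cinderford → 11:28 PM UTC.
Add 6 hours 40 minutes leg 3 → 6:08 AM UTC (Apr 9).
Meridia is UTC+10:30, so local arrival = 6:08 AM + 10:30 = 4:38 PM on Apr 9.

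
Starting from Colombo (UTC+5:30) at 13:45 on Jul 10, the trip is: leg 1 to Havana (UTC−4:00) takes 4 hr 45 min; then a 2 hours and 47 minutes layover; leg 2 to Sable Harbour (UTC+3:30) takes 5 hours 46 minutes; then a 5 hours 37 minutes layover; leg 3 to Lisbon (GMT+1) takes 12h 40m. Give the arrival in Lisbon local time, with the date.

Convert departure to UTC: 13:45 − 5:30 = 08:15 UTC on Jul 10.
Add 4 hours and 45 minutes leg 1 → 13:00 UTC.
Add 2 hours 47 minutes layover in Havana → 15:47 UTC.
Add 5 hours 46 minutes leg 2 → 21:33 UTC.
Add 5 hours and 37 minutes layover in Sable Harbour → 03:10 UTC (Jul 11).
Add 12 hours and 40 minutes leg 3 → 15:50 UTC.
Lisbon is UTC+1:00, so local arrival = 15:50 + 1:00 = 16:50 on Jul 11.

16:50 on Jul 11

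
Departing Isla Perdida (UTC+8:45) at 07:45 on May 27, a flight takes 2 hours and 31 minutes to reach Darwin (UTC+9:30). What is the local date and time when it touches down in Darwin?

Convert departure to UTC: 07:45 − 8:45 = 23:00 UTC on May 26.
Add 2 hours and 31 minutes travel time → 01:31 UTC (May 27).
Darwin is UTC+9:30, so local arrival = 01:31 + 9:30 = 11:01 on May 27.

11:01 on May 27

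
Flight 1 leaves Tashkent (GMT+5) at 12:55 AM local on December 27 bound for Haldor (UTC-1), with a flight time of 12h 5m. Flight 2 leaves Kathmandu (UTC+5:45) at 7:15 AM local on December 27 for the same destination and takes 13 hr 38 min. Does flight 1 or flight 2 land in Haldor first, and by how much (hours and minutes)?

Flight 1 in UTC: 12:55 AM − 5:00 = 7:55 PM on Dec 26.
+12 hours 5 minutes → arrive 8:00 AM UTC on Dec 27.
Flight 2 in UTC: 7:15 AM − 5:45 = 1:30 AM on Dec 27.
+13 hours 38 minutes → arrive 3:08 PM UTC on Dec 27.
Flight 1 lands earlier by 7 hours 8 minutes.

the first, by 7 hours 8 minutes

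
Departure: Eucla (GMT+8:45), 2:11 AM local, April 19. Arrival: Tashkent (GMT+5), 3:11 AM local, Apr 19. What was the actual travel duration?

Tashkent is 3:45 behind Eucla.
Clock-face elapsed time (ignoring zones) is 1 hour.
Actual elapsed = 1 hour + 3:45 = 4 hours 45 minutes.

4 hours 45 minutes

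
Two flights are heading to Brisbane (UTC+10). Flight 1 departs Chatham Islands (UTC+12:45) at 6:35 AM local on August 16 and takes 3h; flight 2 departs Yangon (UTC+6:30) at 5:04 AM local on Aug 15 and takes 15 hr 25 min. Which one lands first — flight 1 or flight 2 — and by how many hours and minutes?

the second, by 6 hours 51 minutes

Flight 1 in UTC: 6:35 AM − 12:45 = 5:50 PM on Aug 15.
+3 hours → arrive 8:50 PM UTC on Aug 15.
Flight 2 in UTC: 5:04 AM − 6:30 = 10:34 PM on Aug 14.
+15 hours and 25 minutes → arrive 1:59 PM UTC on Aug 15.
Flight 2 lands earlier by 6 hours 51 minutes.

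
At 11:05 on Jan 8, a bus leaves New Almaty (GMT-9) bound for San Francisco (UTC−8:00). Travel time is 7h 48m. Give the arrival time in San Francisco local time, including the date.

San Francisco is 1:00 ahead of New Almaty.
After 7 hours and 48 minutes it is 18:53 in New Almaty.
Shift by the zone difference: 18:53 + 1:00 = 19:53 on Jan 8 in San Francisco.

19:53 on January 8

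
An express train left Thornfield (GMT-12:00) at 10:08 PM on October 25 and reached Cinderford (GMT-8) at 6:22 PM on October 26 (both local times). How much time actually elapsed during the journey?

Departure in UTC: 10:08 PM + 12:00 = 10:08 AM on Oct 26.
Arrival in UTC: 6:22 PM + 8:00 = 2:22 AM on Oct 27.
Elapsed = 2:22 AM − 10:08 AM (+1 day) = 16 hours 14 minutes.

16 hours 14 minutes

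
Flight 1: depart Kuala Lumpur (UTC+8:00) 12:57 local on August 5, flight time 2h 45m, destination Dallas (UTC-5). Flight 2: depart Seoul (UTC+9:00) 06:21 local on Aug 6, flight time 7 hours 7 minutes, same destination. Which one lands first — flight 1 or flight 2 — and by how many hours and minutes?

Flight 1 in UTC: 12:57 − 8:00 = 04:57 on Aug 5.
+2 hours and 45 minutes → arrive 07:42 UTC on Aug 5.
Flight 2 in UTC: 06:21 − 9:00 = 21:21 on Aug 5.
+7 hours and 7 minutes → arrive 04:28 UTC on Aug 6.
Flight 1 lands earlier by 20 hours 46 minutes.

the first, by 20 hours 46 minutes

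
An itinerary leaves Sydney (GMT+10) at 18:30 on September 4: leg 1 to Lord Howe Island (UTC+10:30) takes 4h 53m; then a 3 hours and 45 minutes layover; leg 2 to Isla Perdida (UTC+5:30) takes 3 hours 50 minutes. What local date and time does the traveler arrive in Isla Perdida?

Convert departure to UTC: 18:30 − 10:00 = 08:30 UTC on Sep 4.
Add 4 hours 53 minutes leg 1 → 13:23 UTC.
Add 3 hours 45 minutes layover in Lord Howe Island → 17:08 UTC.
Add 3 hours and 50 minutes leg 2 → 20:58 UTC.
Isla Perdida is UTC+5:30, so local arrival = 20:58 + 5:30 = 02:28 on Sep 5.

02:28 on Sep 5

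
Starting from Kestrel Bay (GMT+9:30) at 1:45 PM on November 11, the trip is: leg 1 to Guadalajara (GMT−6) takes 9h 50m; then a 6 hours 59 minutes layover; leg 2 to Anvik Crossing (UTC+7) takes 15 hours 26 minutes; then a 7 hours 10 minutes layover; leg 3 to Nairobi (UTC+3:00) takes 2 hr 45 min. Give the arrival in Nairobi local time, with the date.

1:25 AM on Nov 13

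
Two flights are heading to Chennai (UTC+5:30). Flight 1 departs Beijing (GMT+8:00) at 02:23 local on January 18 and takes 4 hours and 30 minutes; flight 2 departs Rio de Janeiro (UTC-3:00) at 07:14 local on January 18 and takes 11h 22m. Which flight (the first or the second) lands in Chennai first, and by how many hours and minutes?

Flight 1 in UTC: 02:23 − 8:00 = 18:23 on Jan 17.
+4 hours and 30 minutes → arrive 22:53 UTC on Jan 17.
Flight 2 in UTC: 07:14 + 3:00 = 10:14 on Jan 18.
+11 hours and 22 minutes → arrive 21:36 UTC on Jan 18.
Flight 1 lands earlier by 22 hours 43 minutes.

the first, by 22 hours 43 minutes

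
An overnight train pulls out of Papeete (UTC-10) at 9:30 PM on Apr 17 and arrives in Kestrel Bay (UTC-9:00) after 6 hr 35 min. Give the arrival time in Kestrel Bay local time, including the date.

Convert departure to UTC: 9:30 PM + 10:00 = 7:30 AM UTC on Apr 18.
Add 6 hours 35 minutes travel time → 2:05 PM UTC.
Kestrel Bay is UTC−9:00, so local arrival = 2:05 PM − 9:00 = 5:05 AM on Apr 18.

5:05 AM on Apr 18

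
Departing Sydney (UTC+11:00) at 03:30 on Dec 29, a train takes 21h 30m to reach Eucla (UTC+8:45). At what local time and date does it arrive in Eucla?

Convert departure to UTC: 03:30 − 11:00 = 16:30 UTC on Dec 28.
Add 21 hours 30 minutes travel time → 14:00 UTC (Dec 29).
Eucla is UTC+8:45, so local arrival = 14:00 + 8:45 = 22:45 on Dec 29.

22:45 on December 29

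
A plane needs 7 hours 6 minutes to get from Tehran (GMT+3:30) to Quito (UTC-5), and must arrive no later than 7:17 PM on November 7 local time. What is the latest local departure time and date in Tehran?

Target arrival in UTC: 7:17 PM + 5:00 = 12:17 AM on Nov 8.
Subtract 7 hours and 6 minutes → departure 5:11 PM UTC on Nov 7.
Tehran is UTC+3:30: 5:11 PM + 3:30 = 8:41 PM on Nov 7.

8:41 PM on November 7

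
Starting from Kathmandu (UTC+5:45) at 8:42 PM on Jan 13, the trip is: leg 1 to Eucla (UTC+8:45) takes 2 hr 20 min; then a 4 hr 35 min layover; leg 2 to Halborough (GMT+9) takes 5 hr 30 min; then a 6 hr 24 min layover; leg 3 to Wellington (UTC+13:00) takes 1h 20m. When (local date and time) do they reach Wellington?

Convert departure to UTC: 8:42 PM − 5:45 = 2:57 PM UTC on Jan 13.
Add 2 hours 20 minutes leg 1 → 5:17 PM UTC.
Add 4 hours 35 minutes layover in Eucla → 9:52 PM UTC.
Add 5 hours and 30 minutes leg 2 → 3:22 AM UTC (Jan 14).
Add 6 hours 24 minutes layover in Halborough → 9:46 AM UTC.
Add 1 hour 20 minutes leg 3 → 11:06 AM UTC.
Wellington is UTC+13:00, so local arrival = 11:06 AM + 13:00 = 12:06 AM on Jan 15.

12:06 AM on January 15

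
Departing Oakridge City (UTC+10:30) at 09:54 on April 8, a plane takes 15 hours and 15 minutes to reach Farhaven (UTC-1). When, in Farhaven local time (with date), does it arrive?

Convert departure to UTC: 09:54 − 10:30 = 23:24 UTC on Apr 7.
Add 15 hours 15 minutes travel time → 14:39 UTC (Apr 8).
Farhaven is UTC−1:00, so local arrival = 14:39 − 1:00 = 13:39 on Apr 8.

13:39 on Apr 8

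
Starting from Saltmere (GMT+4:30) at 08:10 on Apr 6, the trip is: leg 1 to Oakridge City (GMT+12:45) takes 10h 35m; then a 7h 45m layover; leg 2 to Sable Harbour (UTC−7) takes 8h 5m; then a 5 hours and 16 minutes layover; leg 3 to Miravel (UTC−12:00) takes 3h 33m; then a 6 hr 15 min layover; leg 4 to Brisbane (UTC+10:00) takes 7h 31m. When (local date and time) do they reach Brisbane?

Convert departure to UTC: 08:10 − 4:30 = 03:40 UTC on Apr 6.
Add 10 hours and 35 minutes leg 1 → 14:15 UTC.
Add 7 hours 45 minutes layover in Oakridge City → 22:00 UTC.
Add 8 hours and 5 minutes leg 2 → 06:05 UTC (Apr 7).
Add 5 hours 16 minutes layover in Sable Harbour → 11:21 UTC.
Add 3 hours and 33 minutes leg 3 → 14:54 UTC.
Add 6 hours and 15 minutes layover in Miravel → 21:09 UTC.
Add 7 hours 31 minutes leg 4 → 04:40 UTC (Apr 8).
Brisbane is UTC+10:00, so local arrival = 04:40 + 10:00 = 14:40 on Apr 8.

14:40 on April 8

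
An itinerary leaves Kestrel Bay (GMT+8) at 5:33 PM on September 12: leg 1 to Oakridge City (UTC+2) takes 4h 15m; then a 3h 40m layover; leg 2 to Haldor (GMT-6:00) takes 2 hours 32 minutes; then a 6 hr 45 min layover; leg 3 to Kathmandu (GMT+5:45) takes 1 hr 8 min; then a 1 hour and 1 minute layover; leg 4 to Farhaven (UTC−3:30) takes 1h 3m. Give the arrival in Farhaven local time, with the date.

2:27 AM on September 13

Convert departure to UTC: 5:33 PM − 8:00 = 9:33 AM UTC on Sep 12.
Add 4 hours 15 minutes leg 1 → 1:48 PM UTC.
Add 3 hours and 40 minutes layover in Oakridge City → 5:28 PM UTC.
Add 2 hours 32 minutes leg 2 → 8:00 PM UTC.
Add 6 hours 45 minutes layover in Haldor → 2:45 AM UTC (Sep 13).
Add 1 hour 8 minutes leg 3 → 3:53 AM UTC.
Add 1 hour and 1 minute layover in Kathmandu → 4:54 AM UTC.
Add 1 hour 3 minutes leg 4 → 5:57 AM UTC.
Farhaven is UTC−3:30, so local arrival = 5:57 AM − 3:30 = 2:27 AM on Sep 13.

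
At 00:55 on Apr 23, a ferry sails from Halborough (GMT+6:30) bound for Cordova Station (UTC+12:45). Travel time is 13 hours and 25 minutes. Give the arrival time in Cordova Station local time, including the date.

Cordova Station is 6:15 ahead of Halborough.
After 13 hours and 25 minutes it is 14:20 in Halborough.
Shift by the zone difference: 14:20 + 6:15 = 20:35 on Apr 23 in Cordova Station.

20:35 on Apr 23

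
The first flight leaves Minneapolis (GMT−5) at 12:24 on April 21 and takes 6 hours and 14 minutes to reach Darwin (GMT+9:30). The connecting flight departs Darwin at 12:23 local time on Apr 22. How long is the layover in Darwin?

3 hours 15 minutes

Convert departure to UTC: 12:24 + 5:00 = 17:24 UTC on Apr 21.
Add 6 hours and 14 minutes flight time → 23:38 UTC.
Darwin is UTC+9:30, so local arrival = 23:38 + 9:30 = 09:08 on Apr 22.
Layover = 12:23 − 09:08 = 3 hours 15 minutes.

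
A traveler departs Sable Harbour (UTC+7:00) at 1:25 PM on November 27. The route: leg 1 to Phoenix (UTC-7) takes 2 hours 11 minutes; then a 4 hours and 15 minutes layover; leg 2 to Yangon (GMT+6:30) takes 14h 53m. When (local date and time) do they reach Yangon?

Convert departure to UTC: 1:25 PM − 7:00 = 6:25 AM UTC on Nov 27.
Add 2 hours 11 minutes leg 1 → 8:36 AM UTC.
Add 4 hours and 15 minutes layover in Phoenix → 12:51 PM UTC.
Add 14 hours and 53 minutes leg 2 → 3:44 AM UTC (Nov 28).
Yangon is UTC+6:30, so local arrival = 3:44 AM + 6:30 = 10:14 AM on Nov 28.

10:14 AM on November 28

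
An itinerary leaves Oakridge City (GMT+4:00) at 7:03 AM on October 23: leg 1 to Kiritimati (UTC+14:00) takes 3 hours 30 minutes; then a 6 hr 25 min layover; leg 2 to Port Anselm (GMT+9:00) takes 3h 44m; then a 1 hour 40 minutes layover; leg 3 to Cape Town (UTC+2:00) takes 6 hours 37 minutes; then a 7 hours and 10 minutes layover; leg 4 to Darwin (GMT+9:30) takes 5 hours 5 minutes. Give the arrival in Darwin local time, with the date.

Convert departure to UTC: 7:03 AM − 4:00 = 3:03 AM UTC on Oct 23.
Add 3 hours and 30 minutes leg 1 → 6:33 AM UTC.
Add 6 hours 25 minutes layover in Kiritimati → 12:58 PM UTC.
Add 3 hours and 44 minutes leg 2 → 4:42 PM UTC.
Add 1 hour 40 minutes layover in Port Anselm → 6:22 PM UTC.
Add 6 hours and 37 minutes leg 3 → 12:59 AM UTC (Oct 24).
Add 7 hours and 10 minutes layover in Cape Town → 8:09 AM UTC.
Add 5 hours and 5 minutes leg 4 → 1:14 PM UTC.
Darwin is UTC+9:30, so local arrival = 1:14 PM + 9:30 = 10:44 PM on Oct 24.

10:44 PM on October 24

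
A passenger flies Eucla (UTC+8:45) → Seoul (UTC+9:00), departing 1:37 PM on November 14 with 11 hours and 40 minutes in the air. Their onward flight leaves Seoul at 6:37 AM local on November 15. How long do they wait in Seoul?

5 hours 5 minutes

Convert departure to UTC: 1:37 PM − 8:45 = 4:52 AM UTC on Nov 14.
Add 11 hours 40 minutes flight time → 4:32 PM UTC.
Seoul is UTC+9:00, so local arrival = 4:32 PM + 9:00 = 1:32 AM on Nov 15.
Layover = 6:37 AM − 1:32 AM = 5 hours 5 minutes.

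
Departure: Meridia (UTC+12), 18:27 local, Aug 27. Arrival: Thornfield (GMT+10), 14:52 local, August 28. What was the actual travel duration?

Thornfield is 2:00 behind Meridia.
Clock-face elapsed time (ignoring zones) is 20 hours 25 minutes.
Actual elapsed = 20 hours 25 minutes + 2:00 = 22 hours 25 minutes.

22 hours 25 minutes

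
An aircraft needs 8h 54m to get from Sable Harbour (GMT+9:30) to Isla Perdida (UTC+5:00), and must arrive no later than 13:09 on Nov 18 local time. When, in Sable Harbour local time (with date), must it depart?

Target arrival in UTC: 13:09 − 5:00 = 08:09 on Nov 18.
Subtract 8 hours 54 minutes → departure 23:15 UTC on Nov 17.
Sable Harbour is UTC+9:30: 23:15 + 9:30 = 08:45 on Nov 18.

08:45 on November 18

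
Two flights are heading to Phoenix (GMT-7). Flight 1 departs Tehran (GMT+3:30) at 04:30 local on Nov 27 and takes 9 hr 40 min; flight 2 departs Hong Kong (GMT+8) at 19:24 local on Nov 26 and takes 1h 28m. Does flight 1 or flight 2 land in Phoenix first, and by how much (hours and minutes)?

the second, by 21 hours 48 minutes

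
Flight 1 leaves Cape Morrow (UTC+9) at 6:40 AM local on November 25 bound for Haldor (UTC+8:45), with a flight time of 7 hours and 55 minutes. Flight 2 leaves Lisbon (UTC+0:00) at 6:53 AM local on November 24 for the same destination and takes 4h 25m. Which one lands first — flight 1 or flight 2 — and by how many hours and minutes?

the second, by 18 hours 17 minutes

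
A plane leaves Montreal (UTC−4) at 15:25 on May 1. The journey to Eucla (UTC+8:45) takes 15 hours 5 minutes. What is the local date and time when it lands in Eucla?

19:15 on May 2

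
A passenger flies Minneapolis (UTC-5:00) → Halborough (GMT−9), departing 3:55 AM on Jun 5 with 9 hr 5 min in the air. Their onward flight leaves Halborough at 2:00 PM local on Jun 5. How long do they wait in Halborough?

5 hours

Convert departure to UTC: 3:55 AM + 5:00 = 8:55 AM UTC on Jun 5.
Add 9 hours 5 minutes flight time → 6:00 PM UTC.
Halborough is UTC−9:00, so local arrival = 6:00 PM − 9:00 = 9:00 AM on Jun 5.
Layover = 2:00 PM − 9:00 AM = 5 hours.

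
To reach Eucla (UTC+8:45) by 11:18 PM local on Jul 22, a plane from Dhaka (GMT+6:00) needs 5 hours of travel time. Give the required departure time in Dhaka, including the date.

3:33 PM on July 22

Target arrival in UTC: 11:18 PM − 8:45 = 2:33 PM on Jul 22.
Subtract 5 hours → departure 9:33 AM UTC on Jul 22.
Dhaka is UTC+6:00: 9:33 AM + 6:00 = 3:33 PM on Jul 22.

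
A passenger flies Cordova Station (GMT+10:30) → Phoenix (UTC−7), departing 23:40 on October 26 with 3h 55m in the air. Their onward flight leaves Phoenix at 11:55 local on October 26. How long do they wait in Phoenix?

Convert departure to UTC: 23:40 − 10:30 = 13:10 UTC on Oct 26.
Add 3 hours and 55 minutes flight time → 17:05 UTC.
Phoenix is UTC−7:00, so local arrival = 17:05 − 7:00 = 10:05 on Oct 26.
Layover = 11:55 − 10:05 = 1 hour 50 minutes.

1 hour 50 minutes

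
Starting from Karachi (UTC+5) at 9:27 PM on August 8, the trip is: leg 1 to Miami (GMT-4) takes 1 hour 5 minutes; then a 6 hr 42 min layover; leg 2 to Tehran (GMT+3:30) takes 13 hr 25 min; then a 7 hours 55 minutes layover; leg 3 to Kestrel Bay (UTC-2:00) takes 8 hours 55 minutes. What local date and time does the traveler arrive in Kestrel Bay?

4:29 AM on August 10

Convert departure to UTC: 9:27 PM − 5:00 = 4:27 PM UTC on Aug 8.
Add 1 hour 5 minutes leg 1 → 5:32 PM UTC.
Add 6 hours and 42 minutes layover in Miami → 12:14 AM UTC (Aug 9).
Add 13 hours and 25 minutes leg 2 → 1:39 PM UTC.
Add 7 hours 55 minutes layover in Tehran → 9:34 PM UTC.
Add 8 hours 55 minutes leg 3 → 6:29 AM UTC (Aug 10).
Kestrel Bay is UTC−2:00, so local arrival = 6:29 AM − 2:00 = 4:29 AM on Aug 10.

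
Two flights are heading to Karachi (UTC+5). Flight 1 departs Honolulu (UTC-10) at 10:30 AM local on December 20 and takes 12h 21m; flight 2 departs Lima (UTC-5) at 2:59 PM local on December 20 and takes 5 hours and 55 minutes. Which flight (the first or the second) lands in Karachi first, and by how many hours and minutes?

Flight 1 in UTC: 10:30 AM + 10:00 = 8:30 PM on Dec 20.
+12 hours and 21 minutes → arrive 8:51 AM UTC on Dec 21.
Flight 2 in UTC: 2:59 PM + 5:00 = 7:59 PM on Dec 20.
+5 hours and 55 minutes → arrive 1:54 AM UTC on Dec 21.
Flight 2 lands earlier by 6 hours 57 minutes.

the second, by 6 hours 57 minutes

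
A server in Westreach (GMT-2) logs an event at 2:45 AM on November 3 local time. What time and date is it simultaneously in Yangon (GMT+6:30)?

11:15 AM on November 3

In UTC: 2:45 AM + 2:00 = 4:45 AM on Nov 3.
Yangon is UTC+6:30: 4:45 AM + 6:30 = 11:15 AM on Nov 3.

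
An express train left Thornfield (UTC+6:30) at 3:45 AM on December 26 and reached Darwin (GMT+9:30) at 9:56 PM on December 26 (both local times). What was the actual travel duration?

15 hours 11 minutes

Departure in UTC: 3:45 AM − 6:30 = 9:15 PM on Dec 25.
Arrival in UTC: 9:56 PM − 9:30 = 12:26 PM on Dec 26.
Elapsed = 12:26 PM − 9:15 PM (+1 day) = 15 hours 11 minutes.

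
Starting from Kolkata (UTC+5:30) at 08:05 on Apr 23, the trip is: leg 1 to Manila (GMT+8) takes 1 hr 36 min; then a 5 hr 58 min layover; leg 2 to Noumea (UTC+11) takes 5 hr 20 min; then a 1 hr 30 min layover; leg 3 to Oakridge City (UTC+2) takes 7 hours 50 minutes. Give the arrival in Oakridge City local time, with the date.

Convert departure to UTC: 08:05 − 5:30 = 02:35 UTC on Apr 23.
Add 1 hour and 36 minutes leg 1 → 04:11 UTC.
Add 5 hours and 58 minutes layover in Manila → 10:09 UTC.
Add 5 hours 20 minutes leg 2 → 15:29 UTC.
Add 1 hour 30 minutes layover in Noumea → 16:59 UTC.
Add 7 hours and 50 minutes leg 3 → 00:49 UTC (Apr 24).
Oakridge City is UTC+2:00, so local arrival = 00:49 + 2:00 = 02:49 on Apr 24.

02:49 on Apr 24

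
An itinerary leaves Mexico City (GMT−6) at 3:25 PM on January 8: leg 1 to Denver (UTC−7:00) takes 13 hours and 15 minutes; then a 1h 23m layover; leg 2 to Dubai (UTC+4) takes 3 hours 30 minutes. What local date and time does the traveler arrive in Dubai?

Convert departure to UTC: 3:25 PM + 6:00 = 9:25 PM UTC on Jan 8.
Add 13 hours and 15 minutes leg 1 → 10:40 AM UTC (Jan 9).
Add 1 hour and 23 minutes layover in Denver → 12:03 PM UTC.
Add 3 hours 30 minutes leg 2 → 3:33 PM UTC.
Dubai is UTC+4:00, so local arrival = 3:33 PM + 4:00 = 7:33 PM on Jan 9.

7:33 PM on January 9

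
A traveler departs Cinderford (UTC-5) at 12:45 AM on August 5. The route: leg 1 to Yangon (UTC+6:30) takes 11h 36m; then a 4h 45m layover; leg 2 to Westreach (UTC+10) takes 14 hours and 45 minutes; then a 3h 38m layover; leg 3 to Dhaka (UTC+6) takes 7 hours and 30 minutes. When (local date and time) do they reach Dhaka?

5:59 AM on August 7

Convert departure to UTC: 12:45 AM + 5:00 = 5:45 AM UTC on Aug 5.
Add 11 hours 36 minutes leg 1 → 5:21 PM UTC.
Add 4 hours 45 minutes layover in Yangon → 10:06 PM UTC.
Add 14 hours and 45 minutes leg 2 → 12:51 PM UTC (Aug 6).
Add 3 hours and 38 minutes layover in Westreach → 4:29 PM UTC.
Add 7 hours 30 minutes leg 3 → 11:59 PM UTC.
Dhaka is UTC+6:00, so local arrival = 11:59 PM + 6:00 = 5:59 AM on Aug 7.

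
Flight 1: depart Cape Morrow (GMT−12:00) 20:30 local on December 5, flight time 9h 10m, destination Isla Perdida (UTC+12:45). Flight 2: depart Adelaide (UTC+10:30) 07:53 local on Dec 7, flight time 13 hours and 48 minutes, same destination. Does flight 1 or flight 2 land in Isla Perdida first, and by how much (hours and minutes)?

the first, by 17 hours 31 minutes

Flight 1 in UTC: 20:30 + 12:00 = 08:30 on Dec 6.
+9 hours and 10 minutes → arrive 17:40 UTC on Dec 6.
Flight 2 in UTC: 07:53 − 10:30 = 21:23 on Dec 6.
+13 hours and 48 minutes → arrive 11:11 UTC on Dec 7.
Flight 1 lands earlier by 17 hours 31 minutes.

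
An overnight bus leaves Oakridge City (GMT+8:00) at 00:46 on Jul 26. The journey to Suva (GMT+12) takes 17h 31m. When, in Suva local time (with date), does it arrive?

22:17 on July 26

Convert departure to UTC: 00:46 − 8:00 = 16:46 UTC on Jul 25.
Add 17 hours 31 minutes travel time → 10:17 UTC (Jul 26).
Suva is UTC+12:00, so local arrival = 10:17 + 12:00 = 22:17 on Jul 26.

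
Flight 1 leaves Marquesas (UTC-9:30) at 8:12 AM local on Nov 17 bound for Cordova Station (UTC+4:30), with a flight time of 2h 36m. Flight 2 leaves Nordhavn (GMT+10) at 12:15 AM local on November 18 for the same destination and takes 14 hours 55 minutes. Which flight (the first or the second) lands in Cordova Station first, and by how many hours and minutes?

Flight 1 in UTC: 8:12 AM + 9:30 = 5:42 PM on Nov 17.
+2 hours and 36 minutes → arrive 8:18 PM UTC on Nov 17.
Flight 2 in UTC: 12:15 AM − 10:00 = 2:15 PM on Nov 17.
+14 hours and 55 minutes → arrive 5:10 AM UTC on Nov 18.
Flight 1 lands earlier by 8 hours 52 minutes.

the first, by 8 hours 52 minutes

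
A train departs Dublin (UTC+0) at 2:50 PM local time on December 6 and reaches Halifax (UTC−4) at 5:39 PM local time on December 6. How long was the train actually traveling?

6 hours 49 minutes

Departure is already UTC: 2:50 PM on Dec 6.
Arrival in UTC: 5:39 PM + 4:00 = 9:39 PM on Dec 6.
Elapsed = 9:39 PM − 2:50 PM = 6 hours 49 minutes.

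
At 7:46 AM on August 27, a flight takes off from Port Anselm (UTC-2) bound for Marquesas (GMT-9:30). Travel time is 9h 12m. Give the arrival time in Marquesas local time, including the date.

Convert departure to UTC: 7:46 AM + 2:00 = 9:46 AM UTC on Aug 27.
Add 9 hours 12 minutes travel time → 6:58 PM UTC.
Marquesas is UTC−9:30, so local arrival = 6:58 PM − 9:30 = 9:28 AM on Aug 27.

9:28 AM on Aug 27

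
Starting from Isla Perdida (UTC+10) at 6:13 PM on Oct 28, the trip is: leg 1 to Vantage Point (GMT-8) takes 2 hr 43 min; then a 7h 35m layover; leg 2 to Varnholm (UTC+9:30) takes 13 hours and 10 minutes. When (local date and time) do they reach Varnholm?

Convert departure to UTC: 6:13 PM − 10:00 = 8:13 AM UTC on Oct 28.
Add 2 hours 43 minutes leg 1 → 10:56 AM UTC.
Add 7 hours and 35 minutes layover in Vantage Point → 6:31 PM UTC.
Add 13 hours 10 minutes leg 2 → 7:41 AM UTC (Oct 29).
Varnholm is UTC+9:30, so local arrival = 7:41 AM + 9:30 = 5:11 PM on Oct 29.

5:11 PM on October 29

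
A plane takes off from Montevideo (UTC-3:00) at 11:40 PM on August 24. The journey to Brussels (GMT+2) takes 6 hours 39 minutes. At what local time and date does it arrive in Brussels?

Convert departure to UTC: 11:40 PM + 3:00 = 2:40 AM UTC on Aug 25.
Add 6 hours and 39 minutes travel time → 9:19 AM UTC.
Brussels is UTC+2:00, so local arrival = 9:19 AM + 2:00 = 11:19 AM on Aug 25.

11:19 AM on Aug 25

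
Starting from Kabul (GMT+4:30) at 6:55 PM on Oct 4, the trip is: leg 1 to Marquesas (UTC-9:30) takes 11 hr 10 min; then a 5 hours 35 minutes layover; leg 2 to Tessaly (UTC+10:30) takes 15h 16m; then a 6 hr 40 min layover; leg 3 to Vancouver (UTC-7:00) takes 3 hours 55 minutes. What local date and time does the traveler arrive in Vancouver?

2:01 AM on October 6

Convert departure to UTC: 6:55 PM − 4:30 = 2:25 PM UTC on Oct 4.
Add 11 hours 10 minutes leg 1 → 1:35 AM UTC (Oct 5).
Add 5 hours 35 minutes layover in Marquesas → 7:10 AM UTC.
Add 15 hours 16 minutes leg 2 → 10:26 PM UTC.
Add 6 hours and 40 minutes layover in Tessaly → 5:06 AM UTC (Oct 6).
Add 3 hours 55 minutes leg 3 → 9:01 AM UTC.
Vancouver is UTC−7:00, so local arrival = 9:01 AM − 7:00 = 2:01 AM on Oct 6.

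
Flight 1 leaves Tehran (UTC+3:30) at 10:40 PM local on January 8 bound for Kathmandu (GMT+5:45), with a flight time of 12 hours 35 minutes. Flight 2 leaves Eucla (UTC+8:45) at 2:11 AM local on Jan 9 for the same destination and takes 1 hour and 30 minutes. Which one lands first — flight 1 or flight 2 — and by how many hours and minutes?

Flight 1 in UTC: 10:40 PM − 3:30 = 7:10 PM on Jan 8.
+12 hours 35 minutes → arrive 7:45 AM UTC on Jan 9.
Flight 2 in UTC: 2:11 AM − 8:45 = 5:26 PM on Jan 8.
+1 hour and 30 minutes → arrive 6:56 PM UTC on Jan 8.
Flight 2 lands earlier by 12 hours 49 minutes.

the second, by 12 hours 49 minutes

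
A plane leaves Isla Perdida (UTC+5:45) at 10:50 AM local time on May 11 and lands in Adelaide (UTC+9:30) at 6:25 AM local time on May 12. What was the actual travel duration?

Departure in UTC: 10:50 AM − 5:45 = 5:05 AM on May 11.
Arrival in UTC: 6:25 AM − 9:30 = 8:55 PM on May 11.
Elapsed = 8:55 PM − 5:05 AM = 15 hours 50 minutes.

15 hours 50 minutes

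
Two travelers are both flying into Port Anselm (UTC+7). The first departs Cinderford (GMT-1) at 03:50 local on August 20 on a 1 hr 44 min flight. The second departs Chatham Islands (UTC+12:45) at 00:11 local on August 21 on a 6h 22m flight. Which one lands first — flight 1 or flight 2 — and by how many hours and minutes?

Flight 1 in UTC: 03:50 + 1:00 = 04:50 on Aug 20.
+1 hour 44 minutes → arrive 06:34 UTC on Aug 20.
Flight 2 in UTC: 00:11 − 12:45 = 11:26 on Aug 20.
+6 hours 22 minutes → arrive 17:48 UTC on Aug 20.
Flight 1 lands earlier by 11 hours 14 minutes.

the first, by 11 hours 14 minutes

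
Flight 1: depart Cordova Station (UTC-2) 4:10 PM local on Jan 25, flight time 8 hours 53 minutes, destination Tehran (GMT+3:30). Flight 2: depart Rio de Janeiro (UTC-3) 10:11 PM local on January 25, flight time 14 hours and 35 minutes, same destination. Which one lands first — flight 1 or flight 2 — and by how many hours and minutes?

Flight 1 in UTC: 4:10 PM + 2:00 = 6:10 PM on Jan 25.
+8 hours and 53 minutes → arrive 3:03 AM UTC on Jan 26.
Flight 2 in UTC: 10:11 PM + 3:00 = 1:11 AM on Jan 26.
+14 hours and 35 minutes → arrive 3:46 PM UTC on Jan 26.
Flight 1 lands earlier by 12 hours 43 minutes.

the first, by 12 hours 43 minutes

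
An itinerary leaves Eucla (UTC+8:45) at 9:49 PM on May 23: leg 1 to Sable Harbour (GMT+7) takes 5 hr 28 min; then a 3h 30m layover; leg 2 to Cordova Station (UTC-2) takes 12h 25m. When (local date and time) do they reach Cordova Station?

Convert departure to UTC: 9:49 PM − 8:45 = 1:04 PM UTC on May 23.
Add 5 hours 28 minutes leg 1 → 6:32 PM UTC.
Add 3 hours 30 minutes layover in Sable Harbour → 10:02 PM UTC.
Add 12 hours and 25 minutes leg 2 → 10:27 AM UTC (May 24).
Cordova Station is UTC−2:00, so local arrival = 10:27 AM − 2:00 = 8:27 AM on May 24.

8:27 AM on May 24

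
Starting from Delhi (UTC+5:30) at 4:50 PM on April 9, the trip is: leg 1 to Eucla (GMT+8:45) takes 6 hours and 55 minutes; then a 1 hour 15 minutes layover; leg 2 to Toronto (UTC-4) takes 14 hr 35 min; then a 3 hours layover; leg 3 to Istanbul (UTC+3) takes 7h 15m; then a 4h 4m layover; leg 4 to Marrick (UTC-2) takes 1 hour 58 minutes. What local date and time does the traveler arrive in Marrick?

Convert departure to UTC: 4:50 PM − 5:30 = 11:20 AM UTC on Apr 9.
Add 6 hours 55 minutes leg 1 → 6:15 PM UTC.
Add 1 hour 15 minutes layover in Eucla → 7:30 PM UTC.
Add 14 hours and 35 minutes leg 2 → 10:05 AM UTC (Apr 10).
Add 3 hours layover in Toronto → 1:05 PM UTC.
Add 7 hours 15 minutes leg 3 → 8:20 PM UTC.
Add 4 hours 4 minutes layover in Istanbul → 12:24 AM UTC (Apr 11).
Add 1 hour and 58 minutes leg 4 → 2:22 AM UTC.
Marrick is UTC−2:00, so local arrival = 2:22 AM − 2:00 = 12:22 AM on Apr 11.

12:22 AM on Apr 11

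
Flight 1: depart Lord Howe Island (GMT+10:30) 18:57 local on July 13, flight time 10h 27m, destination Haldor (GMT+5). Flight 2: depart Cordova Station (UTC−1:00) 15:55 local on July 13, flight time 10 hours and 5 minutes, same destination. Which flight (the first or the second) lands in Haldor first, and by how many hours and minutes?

Flight 1 in UTC: 18:57 − 10:30 = 08:27 on Jul 13.
+10 hours and 27 minutes → arrive 18:54 UTC on Jul 13.
Flight 2 in UTC: 15:55 + 1:00 = 16:55 on Jul 13.
+10 hours 5 minutes → arrive 03:00 UTC on Jul 14.
Flight 1 lands earlier by 8 hours 6 minutes.

the first, by 8 hours 6 minutes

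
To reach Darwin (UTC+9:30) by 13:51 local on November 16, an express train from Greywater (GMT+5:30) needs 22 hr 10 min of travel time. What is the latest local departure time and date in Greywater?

Target arrival in UTC: 13:51 − 9:30 = 04:21 on Nov 16.
Subtract 22 hours and 10 minutes → departure 06:11 UTC on Nov 15.
Greywater is UTC+5:30: 06:11 + 5:30 = 11:41 on Nov 15.

11:41 on November 15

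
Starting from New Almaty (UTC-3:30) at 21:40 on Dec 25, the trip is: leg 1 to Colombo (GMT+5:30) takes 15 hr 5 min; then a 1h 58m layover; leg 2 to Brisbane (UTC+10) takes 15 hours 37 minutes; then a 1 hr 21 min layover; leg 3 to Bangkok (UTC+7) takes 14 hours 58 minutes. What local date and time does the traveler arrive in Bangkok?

Convert departure to UTC: 21:40 + 3:30 = 01:10 UTC on Dec 26.
Add 15 hours 5 minutes leg 1 → 16:15 UTC.
Add 1 hour 58 minutes layover in Colombo → 18:13 UTC.
Add 15 hours and 37 minutes leg 2 → 09:50 UTC (Dec 27).
Add 1 hour and 21 minutes layover in Brisbane → 11:11 UTC.
Add 14 hours 58 minutes leg 3 → 02:09 UTC (Dec 28).
Bangkok is UTC+7:00, so local arrival = 02:09 + 7:00 = 09:09 on Dec 28.

09:09 on December 28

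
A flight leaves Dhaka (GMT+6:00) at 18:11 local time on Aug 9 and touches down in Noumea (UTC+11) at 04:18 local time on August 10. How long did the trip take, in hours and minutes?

Departure in UTC: 18:11 − 6:00 = 12:11 on Aug 9.
Arrival in UTC: 04:18 − 11:00 = 17:18 on Aug 9.
Elapsed = 17:18 − 12:11 = 5 hours 7 minutes.

5 hours 7 minutes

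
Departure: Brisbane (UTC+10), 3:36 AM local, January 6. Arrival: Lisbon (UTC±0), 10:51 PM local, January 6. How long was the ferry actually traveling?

Departure in UTC: 3:36 AM − 10:00 = 5:36 PM on Jan 5.
Arrival is already UTC: 10:51 PM on Jan 6.
Elapsed = 10:51 PM − 5:36 PM (+1 day) = 29 hours 15 minutes.

29 hours 15 minutes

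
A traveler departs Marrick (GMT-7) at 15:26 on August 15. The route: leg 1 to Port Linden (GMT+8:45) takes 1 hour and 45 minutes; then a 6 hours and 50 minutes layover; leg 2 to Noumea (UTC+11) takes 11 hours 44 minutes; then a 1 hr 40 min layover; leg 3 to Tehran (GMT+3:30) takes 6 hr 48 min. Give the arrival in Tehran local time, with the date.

06:43 on Aug 17

Convert departure to UTC: 15:26 + 7:00 = 22:26 UTC on Aug 15.
Add 1 hour and 45 minutes leg 1 → 00:11 UTC (Aug 16).
Add 6 hours 50 minutes layover in Port Linden → 07:01 UTC.
Add 11 hours and 44 minutes leg 2 → 18:45 UTC.
Add 1 hour and 40 minutes layover in Noumea → 20:25 UTC.
Add 6 hours 48 minutes leg 3 → 03:13 UTC (Aug 17).
Tehran is UTC+3:30, so local arrival = 03:13 + 3:30 = 06:43 on Aug 17.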